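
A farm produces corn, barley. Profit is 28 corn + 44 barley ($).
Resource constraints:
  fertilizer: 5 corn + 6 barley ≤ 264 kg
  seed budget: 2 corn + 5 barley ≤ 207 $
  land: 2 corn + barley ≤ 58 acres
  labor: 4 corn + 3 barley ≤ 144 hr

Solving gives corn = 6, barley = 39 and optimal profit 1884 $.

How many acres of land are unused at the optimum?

land used = 2·6 + 1·39 = 51; slack = 58 − 51 = 7.

7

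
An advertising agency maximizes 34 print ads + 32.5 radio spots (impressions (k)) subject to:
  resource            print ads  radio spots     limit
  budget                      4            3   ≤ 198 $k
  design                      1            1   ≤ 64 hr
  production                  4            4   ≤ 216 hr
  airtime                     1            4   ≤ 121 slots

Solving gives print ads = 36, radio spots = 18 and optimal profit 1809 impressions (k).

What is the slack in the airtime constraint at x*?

13

airtime used = 1·36 + 4·18 = 108; slack = 121 − 108 = 13.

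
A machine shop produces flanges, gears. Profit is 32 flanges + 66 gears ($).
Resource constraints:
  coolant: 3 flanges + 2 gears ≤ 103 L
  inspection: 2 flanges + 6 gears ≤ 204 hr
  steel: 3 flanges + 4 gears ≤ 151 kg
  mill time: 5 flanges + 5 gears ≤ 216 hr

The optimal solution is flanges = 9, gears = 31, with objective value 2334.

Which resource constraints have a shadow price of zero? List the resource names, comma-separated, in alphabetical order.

coolant, mill time

coolant: 89/103 (slack 14)
inspection: 204/204 (binding)
steel: 151/151 (binding)
mill time: 200/216 (slack 16)
By complementary slackness, a constraint with positive slack has shadow price 0 → coolant, mill time.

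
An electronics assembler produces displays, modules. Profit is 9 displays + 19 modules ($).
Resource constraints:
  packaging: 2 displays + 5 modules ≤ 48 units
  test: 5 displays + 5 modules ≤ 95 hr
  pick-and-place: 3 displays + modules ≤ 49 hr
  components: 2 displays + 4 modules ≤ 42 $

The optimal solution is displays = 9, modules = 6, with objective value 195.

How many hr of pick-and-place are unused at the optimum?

pick-and-place used = 3·9 + 1·6 = 33; slack = 49 − 33 = 16.

16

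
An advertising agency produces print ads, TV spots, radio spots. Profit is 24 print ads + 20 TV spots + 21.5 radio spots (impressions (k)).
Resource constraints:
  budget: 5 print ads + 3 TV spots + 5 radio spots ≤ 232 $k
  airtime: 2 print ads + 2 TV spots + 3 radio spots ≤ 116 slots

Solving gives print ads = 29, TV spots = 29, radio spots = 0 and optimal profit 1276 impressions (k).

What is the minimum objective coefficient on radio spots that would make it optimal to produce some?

31

Both budget and airtime are binding at x*.
Dual feasibility on the basic columns requires 5·y_budget + 2·y_airtime = 24, 3·y_budget + 2·y_airtime = 20.
Solving: y_budget = 2, y_airtime = 7.
radio spots enters the basis when its profit ≥ yᵀa₃ = 2·5 + 7·3 = 31.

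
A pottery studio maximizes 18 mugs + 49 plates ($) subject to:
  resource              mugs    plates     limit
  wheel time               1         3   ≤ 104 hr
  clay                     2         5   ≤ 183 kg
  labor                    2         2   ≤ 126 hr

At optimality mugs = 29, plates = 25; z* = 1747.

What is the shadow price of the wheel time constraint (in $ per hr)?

At the optimum: wheel time uses 104 of 104 (binding); clay uses 183 of 183 (binding); labor uses 108 of 126 (slack = 18).
Slack constraints have shadow price 0 (complementary slackness).
The binding rows give the dual system: 1·y_wheel time + 2·y_clay = 18 and 3·y_wheel time + 5·y_clay = 49.
Solving: y_wheel time = 8, y_clay = 5.
Shadow price of wheel time = 8.

8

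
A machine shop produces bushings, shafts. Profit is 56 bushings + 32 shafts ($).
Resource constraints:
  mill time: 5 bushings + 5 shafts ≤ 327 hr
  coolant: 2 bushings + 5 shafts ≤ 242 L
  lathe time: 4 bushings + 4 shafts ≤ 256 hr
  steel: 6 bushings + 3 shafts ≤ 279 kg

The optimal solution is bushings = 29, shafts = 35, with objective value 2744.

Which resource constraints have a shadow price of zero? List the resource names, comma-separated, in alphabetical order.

coolant, mill time

mill time: 320/327 (slack 7)
coolant: 233/242 (slack 9)
lathe time: 256/256 (binding)
steel: 279/279 (binding)
By complementary slackness, a constraint with positive slack has shadow price 0 → coolant, mill time.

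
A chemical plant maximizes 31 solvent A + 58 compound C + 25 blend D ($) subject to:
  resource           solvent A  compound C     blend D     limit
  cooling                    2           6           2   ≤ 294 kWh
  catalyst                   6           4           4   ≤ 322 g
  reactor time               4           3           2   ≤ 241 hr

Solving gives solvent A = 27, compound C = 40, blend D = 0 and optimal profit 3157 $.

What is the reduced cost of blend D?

Check each constraint at x*: cooling 294/294 (tight); catalyst 322/322 (tight); reactor time 228/241 (slack 13).
By complementary slackness, y = 0 for the non-binding constraint.
Dual feasibility on the basic columns requires 2·y_cooling + 6·y_catalyst = 31, 6·y_cooling + 4·y_catalyst = 58.
Solving: y_cooling = 8, y_catalyst = 2.5.
Reduced cost of blend D: c₃ − yᵀa₃ = 25 − (8·2 + 2.5·4) = 25 − 26 = -1.

-1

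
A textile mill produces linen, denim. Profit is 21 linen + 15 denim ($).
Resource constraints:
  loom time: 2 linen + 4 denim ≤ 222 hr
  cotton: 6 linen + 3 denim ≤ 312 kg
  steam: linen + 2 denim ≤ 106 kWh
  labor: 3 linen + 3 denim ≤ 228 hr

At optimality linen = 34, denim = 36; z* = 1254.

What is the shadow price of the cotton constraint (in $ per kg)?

Check each constraint at x*: loom time 212/222 (slack 10); cotton 312/312 (tight); steam 106/106 (tight); labor 210/228 (slack 18).
Slack constraints have shadow price 0 (complementary slackness).
From A_Bᵀ y = c: 6·y_cotton + 1·y_steam = 21; 3·y_cotton + 2·y_steam = 15.
→ y_cotton = 3 and y_steam = 3.
Shadow price of cotton = 3.

3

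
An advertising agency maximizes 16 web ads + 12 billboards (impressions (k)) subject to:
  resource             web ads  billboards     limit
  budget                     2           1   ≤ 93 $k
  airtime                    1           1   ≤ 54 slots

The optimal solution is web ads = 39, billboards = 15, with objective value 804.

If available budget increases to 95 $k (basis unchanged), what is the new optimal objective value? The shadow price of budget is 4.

Δb = 2, so new z* = 804 + (4)·(2) = 804 + 8 = 812.

812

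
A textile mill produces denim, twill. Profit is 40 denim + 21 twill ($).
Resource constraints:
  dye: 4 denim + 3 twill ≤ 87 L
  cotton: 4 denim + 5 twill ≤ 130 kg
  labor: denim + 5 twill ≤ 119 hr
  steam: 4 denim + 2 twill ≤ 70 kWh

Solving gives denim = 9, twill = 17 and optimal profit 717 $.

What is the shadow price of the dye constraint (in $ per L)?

At the optimum: dye uses 87 of 87 (binding); cotton uses 121 of 130 (slack = 9); labor uses 94 of 119 (slack = 25); steam uses 70 of 70 (binding).
Slack constraints have shadow price 0 (complementary slackness).
From A_Bᵀ y = c: 4·y_dye + 4·y_steam = 40; 3·y_dye + 2·y_steam = 21.
→ y_dye = 1 and y_steam = 9.
Shadow price of dye = 1.

1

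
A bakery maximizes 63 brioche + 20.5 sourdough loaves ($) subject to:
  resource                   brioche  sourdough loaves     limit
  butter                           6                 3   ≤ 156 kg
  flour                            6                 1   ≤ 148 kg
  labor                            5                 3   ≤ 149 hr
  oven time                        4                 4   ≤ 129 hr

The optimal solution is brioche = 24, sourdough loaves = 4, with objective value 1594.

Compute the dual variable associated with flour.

Check each constraint at x*: butter 156/156 (tight); flour 148/148 (tight); labor 132/149 (slack 17); oven time 112/129 (slack 17).
Slack constraints have shadow price 0 (complementary slackness).
The binding rows give the dual system: 6·y_butter + 6·y_flour = 63 and 3·y_butter + 1·y_flour = 20.5.
Solving: y_butter = 5, y_flour = 5.5.
Shadow price of flour = 5.5.

5.5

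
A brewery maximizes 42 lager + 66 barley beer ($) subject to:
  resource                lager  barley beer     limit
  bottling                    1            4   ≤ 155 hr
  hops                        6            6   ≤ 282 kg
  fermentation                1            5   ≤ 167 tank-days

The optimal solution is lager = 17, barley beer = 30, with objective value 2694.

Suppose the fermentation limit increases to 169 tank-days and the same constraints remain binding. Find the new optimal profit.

Binding: hops and fermentation. Non-binding: bottling (18 unused).
Since bottling is not tight, its dual is 0.
The binding rows give the dual system: 6·y_hops + 1·y_fermentation = 42 and 6·y_hops + 5·y_fermentation = 66.
This yields shadow prices y_hops = 6, y_fermentation = 6.
Δz = y_fermentation·Δb = 6 × (2) = 12, so new z* = 2694 + 12 = 2706.

2706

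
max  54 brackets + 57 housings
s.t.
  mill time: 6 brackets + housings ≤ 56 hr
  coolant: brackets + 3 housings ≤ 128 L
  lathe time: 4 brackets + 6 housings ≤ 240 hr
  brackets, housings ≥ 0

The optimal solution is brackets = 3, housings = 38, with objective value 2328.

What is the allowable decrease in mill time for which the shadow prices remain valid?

16

Binding constraints: mill time, lathe time. The basis is B = [[6,1],[4,6]] with det 32.
Per unit decrease in mill time, x* moves by d = (-0.1875, 0.125).
The basis stays optimal until brackets reaches 0; allowable decrease = 16 hr.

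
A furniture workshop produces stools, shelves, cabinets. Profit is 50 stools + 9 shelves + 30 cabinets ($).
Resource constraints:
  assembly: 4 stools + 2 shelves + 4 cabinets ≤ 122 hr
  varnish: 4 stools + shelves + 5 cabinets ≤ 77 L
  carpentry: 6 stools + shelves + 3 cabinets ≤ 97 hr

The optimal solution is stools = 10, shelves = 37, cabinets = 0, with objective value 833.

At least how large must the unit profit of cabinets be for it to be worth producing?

At the optimum: assembly uses 114 of 122 (slack = 8); varnish uses 77 of 77 (binding); carpentry uses 97 of 97 (binding).
Slack constraints have shadow price 0 (complementary slackness).
From A_Bᵀ y = c: 4·y_varnish + 6·y_carpentry = 50; 1·y_varnish + 1·y_carpentry = 9.
Solving: y_varnish = 2, y_carpentry = 7.
cabinets enters the basis when its profit ≥ yᵀa₃ = 2·5 + 7·3 = 31.

31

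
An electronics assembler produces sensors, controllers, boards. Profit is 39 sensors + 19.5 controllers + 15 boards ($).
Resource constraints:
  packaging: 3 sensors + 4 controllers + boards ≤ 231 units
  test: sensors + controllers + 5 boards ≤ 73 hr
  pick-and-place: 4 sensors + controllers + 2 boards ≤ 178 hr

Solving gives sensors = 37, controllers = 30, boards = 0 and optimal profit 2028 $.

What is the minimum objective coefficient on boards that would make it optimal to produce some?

18

Check each constraint at x*: packaging 231/231 (tight); test 67/73 (slack 6); pick-and-place 178/178 (tight).
Since test is not tight, its dual is 0.
Dual feasibility on the basic columns requires 3·y_packaging + 4·y_pick-and-place = 39, 4·y_packaging + 1·y_pick-and-place = 19.5.
This yields shadow prices y_packaging = 3, y_pick-and-place = 7.5.
boards enters the basis when its profit ≥ yᵀa₃ = 3·1 + 7.5·2 = 18.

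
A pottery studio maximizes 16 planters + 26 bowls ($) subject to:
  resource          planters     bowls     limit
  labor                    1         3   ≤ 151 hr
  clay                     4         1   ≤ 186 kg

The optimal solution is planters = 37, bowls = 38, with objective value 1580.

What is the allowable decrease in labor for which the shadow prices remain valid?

104.5

Binding constraints: labor, clay. The basis is B = [[1,3],[4,1]] with det -11.
Per unit decrease in labor, x* moves by d = (0.0909, -0.3636).
The basis stays optimal until bowls reaches 0; allowable decrease = 104.5 hr.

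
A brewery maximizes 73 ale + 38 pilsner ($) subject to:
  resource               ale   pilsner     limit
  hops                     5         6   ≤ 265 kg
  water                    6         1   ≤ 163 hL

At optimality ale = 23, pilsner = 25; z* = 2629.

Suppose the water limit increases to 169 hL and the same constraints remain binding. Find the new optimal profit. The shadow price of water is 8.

Δb = 6, so new z* = 2629 + (8)·(6) = 2629 + 48 = 2677.

2677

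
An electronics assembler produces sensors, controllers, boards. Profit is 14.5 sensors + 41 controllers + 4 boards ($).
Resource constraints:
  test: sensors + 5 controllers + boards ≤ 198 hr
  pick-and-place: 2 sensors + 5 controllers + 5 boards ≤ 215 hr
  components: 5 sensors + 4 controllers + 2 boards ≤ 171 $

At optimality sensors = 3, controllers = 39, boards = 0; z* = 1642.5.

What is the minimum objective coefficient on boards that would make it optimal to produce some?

At the optimum: test uses 198 of 198 (binding); pick-and-place uses 201 of 215 (slack = 14); components uses 171 of 171 (binding).
By complementary slackness, y = 0 for the non-binding constraint.
The binding rows give the dual system: 1·y_test + 5·y_components = 14.5 and 5·y_test + 4·y_components = 41.
→ y_test = 7 and y_components = 1.5.
boards enters the basis when its profit ≥ yᵀa₃ = 7·1 + 1.5·2 = 10.

10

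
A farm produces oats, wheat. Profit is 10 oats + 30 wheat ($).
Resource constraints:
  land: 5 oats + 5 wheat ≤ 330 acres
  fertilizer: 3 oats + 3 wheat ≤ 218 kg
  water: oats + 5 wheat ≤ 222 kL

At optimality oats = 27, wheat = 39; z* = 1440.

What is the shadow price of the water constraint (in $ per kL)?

Binding: land and water. Non-binding: fertilizer (20 unused).
By complementary slackness, y = 0 for the non-binding constraint.
The binding rows give the dual system: 5·y_land + 1·y_water = 10 and 5·y_land + 5·y_water = 30.
Solving: y_land = 1, y_water = 5.
Shadow price of water = 5.

5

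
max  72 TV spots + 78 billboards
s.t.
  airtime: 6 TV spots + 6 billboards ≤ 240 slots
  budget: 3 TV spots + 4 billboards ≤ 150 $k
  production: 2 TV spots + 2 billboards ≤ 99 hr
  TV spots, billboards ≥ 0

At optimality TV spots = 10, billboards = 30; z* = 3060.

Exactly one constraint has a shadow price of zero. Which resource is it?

airtime: 240/240 (binding)
budget: 150/150 (binding)
production: 80/99 (slack 19)
By complementary slackness, a constraint with positive slack has shadow price 0 → production.

production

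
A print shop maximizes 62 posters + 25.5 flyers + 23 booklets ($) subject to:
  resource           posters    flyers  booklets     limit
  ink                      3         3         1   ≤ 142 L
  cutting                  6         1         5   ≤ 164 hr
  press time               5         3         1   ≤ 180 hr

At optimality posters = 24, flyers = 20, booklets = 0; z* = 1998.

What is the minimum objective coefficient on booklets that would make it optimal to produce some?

29.5

At the optimum: ink uses 132 of 142 (slack = 10); cutting uses 164 of 164 (binding); press time uses 180 of 180 (binding).
By complementary slackness, y = 0 for the non-binding constraint.
The binding rows give the dual system: 6·y_cutting + 5·y_press time = 62 and 1·y_cutting + 3·y_press time = 25.5.
→ y_cutting = 4.5 and y_press time = 7.
booklets enters the basis when its profit ≥ yᵀa₃ = 4.5·5 + 7·1 = 29.5.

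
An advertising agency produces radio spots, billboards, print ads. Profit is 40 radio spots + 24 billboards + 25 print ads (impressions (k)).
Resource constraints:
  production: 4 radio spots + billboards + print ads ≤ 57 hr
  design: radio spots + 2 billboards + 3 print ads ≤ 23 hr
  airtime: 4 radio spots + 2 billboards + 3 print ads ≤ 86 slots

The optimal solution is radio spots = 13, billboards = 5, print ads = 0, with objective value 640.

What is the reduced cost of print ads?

-7

Binding: production and design. Non-binding: airtime (24 unused).
By complementary slackness, y = 0 for the non-binding constraint.
From A_Bᵀ y = c: 4·y_production + 1·y_design = 40; 1·y_production + 2·y_design = 24.
Solving: y_production = 8, y_design = 8.
Reduced cost of print ads: c₃ − yᵀa₃ = 25 − (8·1 + 8·3) = 25 − 32 = -7.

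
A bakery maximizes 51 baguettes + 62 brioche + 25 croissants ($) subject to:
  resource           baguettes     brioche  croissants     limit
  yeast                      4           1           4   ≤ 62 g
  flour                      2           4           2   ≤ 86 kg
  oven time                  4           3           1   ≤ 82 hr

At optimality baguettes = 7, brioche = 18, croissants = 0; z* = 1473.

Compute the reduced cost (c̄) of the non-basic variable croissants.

-2

Check each constraint at x*: yeast 46/62 (slack 16); flour 86/86 (tight); oven time 82/82 (tight).
By complementary slackness, y = 0 for the non-binding constraint.
Dual feasibility on the basic columns requires 2·y_flour + 4·y_oven time = 51, 4·y_flour + 3·y_oven time = 62.
Solving: y_flour = 9.5, y_oven time = 8.
Reduced cost of croissants: c₃ − yᵀa₃ = 25 − (9.5·2 + 8·1) = 25 − 27 = -2.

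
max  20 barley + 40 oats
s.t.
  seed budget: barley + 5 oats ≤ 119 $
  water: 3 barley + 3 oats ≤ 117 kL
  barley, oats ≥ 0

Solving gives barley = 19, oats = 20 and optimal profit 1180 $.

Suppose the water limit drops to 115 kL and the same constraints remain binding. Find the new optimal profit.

Both seed budget and water are binding at x*.
The binding rows give the dual system: 1·y_seed budget + 3·y_water = 20 and 5·y_seed budget + 3·y_water = 40.
Solving: y_seed budget = 5, y_water = 5.
Δz = y_water·Δb = 5 × (-2) = -10, so new z* = 1180 − 10 = 1170.

1170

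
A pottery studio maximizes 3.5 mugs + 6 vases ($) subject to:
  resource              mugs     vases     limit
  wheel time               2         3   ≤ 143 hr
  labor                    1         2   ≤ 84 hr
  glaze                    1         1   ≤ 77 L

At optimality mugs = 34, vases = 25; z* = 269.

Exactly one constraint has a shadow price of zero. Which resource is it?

wheel time: 143/143 (binding)
labor: 84/84 (binding)
glaze: 59/77 (slack 18)
By complementary slackness, a constraint with positive slack has shadow price 0 → glaze.

glaze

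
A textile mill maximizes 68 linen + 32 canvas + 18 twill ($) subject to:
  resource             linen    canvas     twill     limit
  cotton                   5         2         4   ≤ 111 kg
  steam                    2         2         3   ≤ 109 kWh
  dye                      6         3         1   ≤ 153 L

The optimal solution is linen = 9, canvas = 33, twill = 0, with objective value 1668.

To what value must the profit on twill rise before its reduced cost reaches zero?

Check each constraint at x*: cotton 111/111 (tight); steam 84/109 (slack 25); dye 153/153 (tight).
Since steam is not tight, its dual is 0.
The binding rows give the dual system: 5·y_cotton + 6·y_dye = 68 and 2·y_cotton + 3·y_dye = 32.
Solving: y_cotton = 4, y_dye = 8.
twill enters the basis when its profit ≥ yᵀa₃ = 4·4 + 8·1 = 24.

24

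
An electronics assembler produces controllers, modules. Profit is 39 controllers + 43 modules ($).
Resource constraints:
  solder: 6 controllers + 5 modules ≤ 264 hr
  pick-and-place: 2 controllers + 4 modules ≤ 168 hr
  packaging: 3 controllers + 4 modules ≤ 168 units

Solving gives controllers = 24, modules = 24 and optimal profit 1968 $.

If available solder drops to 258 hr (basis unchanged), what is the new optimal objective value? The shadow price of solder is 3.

Δb = -6, so new z* = 1968 + (3)·(-6) = 1968 − 18 = 1950.

1950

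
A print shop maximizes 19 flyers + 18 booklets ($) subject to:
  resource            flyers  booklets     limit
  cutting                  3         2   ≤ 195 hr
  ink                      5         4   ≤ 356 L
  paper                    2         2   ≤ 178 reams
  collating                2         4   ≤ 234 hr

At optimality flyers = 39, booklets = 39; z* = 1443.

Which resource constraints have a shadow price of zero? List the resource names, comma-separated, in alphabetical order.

ink, paper

cutting: 195/195 (binding)
ink: 351/356 (slack 5)
paper: 156/178 (slack 22)
collating: 234/234 (binding)
By complementary slackness, a constraint with positive slack has shadow price 0 → ink, paper.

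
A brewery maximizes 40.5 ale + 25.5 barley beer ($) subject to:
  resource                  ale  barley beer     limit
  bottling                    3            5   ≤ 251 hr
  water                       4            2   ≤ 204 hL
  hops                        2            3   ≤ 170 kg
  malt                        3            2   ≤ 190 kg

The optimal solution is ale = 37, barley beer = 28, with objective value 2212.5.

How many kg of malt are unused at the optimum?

23

malt used = 3·37 + 2·28 = 167; slack = 190 − 167 = 23.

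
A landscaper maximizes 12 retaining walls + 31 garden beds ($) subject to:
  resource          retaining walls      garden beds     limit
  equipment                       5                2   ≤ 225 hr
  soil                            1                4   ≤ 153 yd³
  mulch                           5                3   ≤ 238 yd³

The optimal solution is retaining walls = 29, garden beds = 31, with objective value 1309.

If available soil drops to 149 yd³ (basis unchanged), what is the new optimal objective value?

Check each constraint at x*: equipment 207/225 (slack 18); soil 153/153 (tight); mulch 238/238 (tight).
By complementary slackness, y = 0 for the non-binding constraint.
Dual feasibility on the basic columns requires 1·y_soil + 5·y_mulch = 12, 4·y_soil + 3·y_mulch = 31.
→ y_soil = 7 and y_mulch = 1.
Δz = y_soil·Δb = 7 × (-4) = -28, so new z* = 1309 − 28 = 1281.

1281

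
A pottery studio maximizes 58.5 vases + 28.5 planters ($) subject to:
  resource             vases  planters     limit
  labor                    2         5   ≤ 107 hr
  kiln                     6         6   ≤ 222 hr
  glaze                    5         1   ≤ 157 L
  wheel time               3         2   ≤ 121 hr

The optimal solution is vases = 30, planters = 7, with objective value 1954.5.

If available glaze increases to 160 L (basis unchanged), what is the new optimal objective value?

At the optimum: labor uses 95 of 107 (slack = 12); kiln uses 222 of 222 (binding); glaze uses 157 of 157 (binding); wheel time uses 104 of 121 (slack = 17).
By complementary slackness, y = 0 for the non-binding constraints.
From A_Bᵀ y = c: 6·y_kiln + 5·y_glaze = 58.5; 6·y_kiln + 1·y_glaze = 28.5.
→ y_kiln = 3.5 and y_glaze = 7.5.
Δz = y_glaze·Δb = 7.5 × (3) = 22.5, so new z* = 1954.5 + 22.5 = 1977.

1977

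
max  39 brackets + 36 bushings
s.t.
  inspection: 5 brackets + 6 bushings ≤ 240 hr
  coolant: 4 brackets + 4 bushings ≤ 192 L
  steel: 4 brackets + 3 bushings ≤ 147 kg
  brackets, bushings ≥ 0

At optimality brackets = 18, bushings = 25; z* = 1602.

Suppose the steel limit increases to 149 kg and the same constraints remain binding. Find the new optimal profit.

1614

Binding: inspection and steel. Non-binding: coolant (20 unused).
Slack constraints have shadow price 0 (complementary slackness).
The binding rows give the dual system: 5·y_inspection + 4·y_steel = 39 and 6·y_inspection + 3·y_steel = 36.
Solving: y_inspection = 3, y_steel = 6.
Δz = y_steel·Δb = 6 × (2) = 12, so new z* = 1602 + 12 = 1614.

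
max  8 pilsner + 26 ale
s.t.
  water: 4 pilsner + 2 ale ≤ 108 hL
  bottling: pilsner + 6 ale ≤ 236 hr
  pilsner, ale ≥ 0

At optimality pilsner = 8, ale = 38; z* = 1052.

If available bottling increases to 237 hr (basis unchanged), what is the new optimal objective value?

Check each constraint at x*: water 108/108 (tight); bottling 236/236 (tight).
From A_Bᵀ y = c: 4·y_water + 1·y_bottling = 8; 2·y_water + 6·y_bottling = 26.
Solving: y_water = 1, y_bottling = 4.
Δz = y_bottling·Δb = 4 × (1) = 4, so new z* = 1052 + 4 = 1056.

1056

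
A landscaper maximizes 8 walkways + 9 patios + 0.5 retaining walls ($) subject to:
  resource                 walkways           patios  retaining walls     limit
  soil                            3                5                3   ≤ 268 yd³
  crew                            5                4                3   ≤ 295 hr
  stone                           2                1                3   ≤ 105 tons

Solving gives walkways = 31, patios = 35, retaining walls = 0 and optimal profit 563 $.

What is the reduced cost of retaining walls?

-5.5

Check each constraint at x*: soil 268/268 (tight); crew 295/295 (tight); stone 97/105 (slack 8).
Since stone is not tight, its dual is 0.
Dual feasibility on the basic columns requires 3·y_soil + 5·y_crew = 8, 5·y_soil + 4·y_crew = 9.
This yields shadow prices y_soil = 1, y_crew = 1.
Reduced cost of retaining walls: c₃ − yᵀa₃ = 0.5 − (1·3 + 1·3) = 0.5 − 6 = -5.5.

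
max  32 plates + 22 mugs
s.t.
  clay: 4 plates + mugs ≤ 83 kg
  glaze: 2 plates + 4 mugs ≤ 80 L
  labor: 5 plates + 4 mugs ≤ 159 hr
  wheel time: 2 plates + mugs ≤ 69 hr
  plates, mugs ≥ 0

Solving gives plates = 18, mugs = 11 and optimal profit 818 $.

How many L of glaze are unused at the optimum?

0

glaze used = 2·18 + 4·11 = 80; slack = 80 − 80 = 0.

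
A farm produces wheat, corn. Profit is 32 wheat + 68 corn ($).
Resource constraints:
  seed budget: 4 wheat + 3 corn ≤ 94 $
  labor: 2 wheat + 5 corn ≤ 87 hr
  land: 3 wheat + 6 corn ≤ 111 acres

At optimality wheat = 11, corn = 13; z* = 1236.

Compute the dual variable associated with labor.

4

At the optimum: seed budget uses 83 of 94 (slack = 11); labor uses 87 of 87 (binding); land uses 111 of 111 (binding).
By complementary slackness, y = 0 for the non-binding constraint.
From A_Bᵀ y = c: 2·y_labor + 3·y_land = 32; 5·y_labor + 6·y_land = 68.
Solving: y_labor = 4, y_land = 8.
Shadow price of labor = 4.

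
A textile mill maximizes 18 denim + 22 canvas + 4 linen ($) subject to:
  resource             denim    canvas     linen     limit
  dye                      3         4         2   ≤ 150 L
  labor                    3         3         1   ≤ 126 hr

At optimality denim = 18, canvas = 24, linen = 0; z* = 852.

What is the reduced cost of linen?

Check each constraint at x*: dye 150/150 (tight); labor 126/126 (tight).
From A_Bᵀ y = c: 3·y_dye + 3·y_labor = 18; 4·y_dye + 3·y_labor = 22.
This yields shadow prices y_dye = 4, y_labor = 2.
Reduced cost of linen: c₃ − yᵀa₃ = 4 − (4·2 + 2·1) = 4 − 10 = -6.

-6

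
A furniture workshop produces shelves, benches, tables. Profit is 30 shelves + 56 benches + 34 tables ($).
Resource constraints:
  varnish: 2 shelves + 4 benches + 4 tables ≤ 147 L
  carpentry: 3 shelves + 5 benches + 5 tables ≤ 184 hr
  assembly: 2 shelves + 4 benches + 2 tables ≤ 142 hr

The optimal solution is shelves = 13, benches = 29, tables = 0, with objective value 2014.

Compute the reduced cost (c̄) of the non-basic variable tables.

Binding: carpentry and assembly. Non-binding: varnish (5 unused).
Slack constraints have shadow price 0 (complementary slackness).
From A_Bᵀ y = c: 3·y_carpentry + 2·y_assembly = 30; 5·y_carpentry + 4·y_assembly = 56.
→ y_carpentry = 4 and y_assembly = 9.
Reduced cost of tables: c₃ − yᵀa₃ = 34 − (4·5 + 9·2) = 34 − 38 = -4.

-4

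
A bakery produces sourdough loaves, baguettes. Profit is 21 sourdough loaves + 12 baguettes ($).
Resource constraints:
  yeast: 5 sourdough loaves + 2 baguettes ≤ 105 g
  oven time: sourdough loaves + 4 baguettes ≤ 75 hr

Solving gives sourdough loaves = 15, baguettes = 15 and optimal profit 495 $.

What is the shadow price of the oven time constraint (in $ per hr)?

At the optimum: yeast uses 105 of 105 (binding); oven time uses 75 of 75 (binding).
Dual feasibility on the basic columns requires 5·y_yeast + 1·y_oven time = 21, 2·y_yeast + 4·y_oven time = 12.
Solving: y_yeast = 4, y_oven time = 1.
Shadow price of oven time = 1.

1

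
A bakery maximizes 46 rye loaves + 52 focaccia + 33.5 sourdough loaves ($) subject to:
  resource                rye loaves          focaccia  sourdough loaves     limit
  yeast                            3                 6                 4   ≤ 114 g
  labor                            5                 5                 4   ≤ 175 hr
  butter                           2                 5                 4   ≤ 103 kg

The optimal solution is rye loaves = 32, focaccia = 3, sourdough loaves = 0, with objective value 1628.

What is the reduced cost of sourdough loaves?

Check each constraint at x*: yeast 114/114 (tight); labor 175/175 (tight); butter 79/103 (slack 24).
By complementary slackness, y = 0 for the non-binding constraint.
The binding rows give the dual system: 3·y_yeast + 5·y_labor = 46 and 6·y_yeast + 5·y_labor = 52.
This yields shadow prices y_yeast = 2, y_labor = 8.
Reduced cost of sourdough loaves: c₃ − yᵀa₃ = 33.5 − (2·4 + 8·4) = 33.5 − 40 = -6.5.

-6.5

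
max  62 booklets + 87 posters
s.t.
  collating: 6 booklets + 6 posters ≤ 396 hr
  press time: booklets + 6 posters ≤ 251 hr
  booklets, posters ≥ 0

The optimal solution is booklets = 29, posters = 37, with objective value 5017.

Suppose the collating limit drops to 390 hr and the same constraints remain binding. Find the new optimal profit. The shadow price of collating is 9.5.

Δb = -6, so new z* = 5017 + (9.5)·(-6) = 5017 − 57 = 4960.

4960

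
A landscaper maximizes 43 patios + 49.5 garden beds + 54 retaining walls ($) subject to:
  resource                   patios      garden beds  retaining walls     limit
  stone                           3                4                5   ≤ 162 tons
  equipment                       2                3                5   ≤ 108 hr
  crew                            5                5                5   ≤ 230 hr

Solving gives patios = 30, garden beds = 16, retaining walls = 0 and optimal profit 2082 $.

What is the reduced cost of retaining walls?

-8.5

Check each constraint at x*: stone 154/162 (slack 8); equipment 108/108 (tight); crew 230/230 (tight).
Slack constraints have shadow price 0 (complementary slackness).
The binding rows give the dual system: 2·y_equipment + 5·y_crew = 43 and 3·y_equipment + 5·y_crew = 49.5.
This yields shadow prices y_equipment = 6.5, y_crew = 6.
Reduced cost of retaining walls: c₃ − yᵀa₃ = 54 − (6.5·5 + 6·5) = 54 − 62.5 = -8.5.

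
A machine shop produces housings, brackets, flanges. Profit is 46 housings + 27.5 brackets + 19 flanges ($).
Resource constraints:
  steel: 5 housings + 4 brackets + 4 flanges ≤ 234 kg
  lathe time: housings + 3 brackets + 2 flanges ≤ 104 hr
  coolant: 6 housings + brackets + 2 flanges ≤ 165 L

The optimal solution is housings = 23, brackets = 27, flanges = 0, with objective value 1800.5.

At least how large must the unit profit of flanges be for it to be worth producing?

27

At the optimum: steel uses 223 of 234 (slack = 11); lathe time uses 104 of 104 (binding); coolant uses 165 of 165 (binding).
Slack constraints have shadow price 0 (complementary slackness).
Dual feasibility on the basic columns requires 1·y_lathe time + 6·y_coolant = 46, 3·y_lathe time + 1·y_coolant = 27.5.
This yields shadow prices y_lathe time = 7, y_coolant = 6.5.
flanges enters the basis when its profit ≥ yᵀa₃ = 7·2 + 6.5·2 = 27.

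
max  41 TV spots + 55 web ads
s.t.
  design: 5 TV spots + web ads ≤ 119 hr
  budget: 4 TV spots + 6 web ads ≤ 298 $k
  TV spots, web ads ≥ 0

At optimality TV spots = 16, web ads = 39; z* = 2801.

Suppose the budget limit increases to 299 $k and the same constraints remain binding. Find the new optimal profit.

At the optimum: design uses 119 of 119 (binding); budget uses 298 of 298 (binding).
From A_Bᵀ y = c: 5·y_design + 4·y_budget = 41; 1·y_design + 6·y_budget = 55.
This yields shadow prices y_design = 1, y_budget = 9.
Δz = y_budget·Δb = 9 × (1) = 9, so new z* = 2801 + 9 = 2810.

2810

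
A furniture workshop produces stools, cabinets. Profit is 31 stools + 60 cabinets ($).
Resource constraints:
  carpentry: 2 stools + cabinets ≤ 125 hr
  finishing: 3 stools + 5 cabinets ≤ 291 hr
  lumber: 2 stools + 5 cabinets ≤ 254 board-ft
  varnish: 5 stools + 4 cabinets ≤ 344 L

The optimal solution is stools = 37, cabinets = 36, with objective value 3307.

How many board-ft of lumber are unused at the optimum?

lumber used = 2·37 + 5·36 = 254; slack = 254 − 254 = 0.

0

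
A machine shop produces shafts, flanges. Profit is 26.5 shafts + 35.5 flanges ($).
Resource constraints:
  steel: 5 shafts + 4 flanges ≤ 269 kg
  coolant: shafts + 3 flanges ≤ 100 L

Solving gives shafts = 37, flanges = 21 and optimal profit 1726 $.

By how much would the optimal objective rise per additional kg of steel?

4

At the optimum: steel uses 269 of 269 (binding); coolant uses 100 of 100 (binding).
The binding rows give the dual system: 5·y_steel + 1·y_coolant = 26.5 and 4·y_steel + 3·y_coolant = 35.5.
Solving: y_steel = 4, y_coolant = 6.5.
Shadow price of steel = 4.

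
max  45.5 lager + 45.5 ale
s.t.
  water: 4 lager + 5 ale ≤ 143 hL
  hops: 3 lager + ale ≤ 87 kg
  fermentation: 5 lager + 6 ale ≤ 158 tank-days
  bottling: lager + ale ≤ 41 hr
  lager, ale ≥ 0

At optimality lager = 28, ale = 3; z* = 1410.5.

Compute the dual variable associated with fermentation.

Binding: hops and fermentation. Non-binding: water (16 unused), bottling (10 unused).
Since water, bottling are not tight, their duals are 0.
The binding rows give the dual system: 3·y_hops + 5·y_fermentation = 45.5 and 1·y_hops + 6·y_fermentation = 45.5.
This yields shadow prices y_hops = 3.5, y_fermentation = 7.
Shadow price of fermentation = 7.

7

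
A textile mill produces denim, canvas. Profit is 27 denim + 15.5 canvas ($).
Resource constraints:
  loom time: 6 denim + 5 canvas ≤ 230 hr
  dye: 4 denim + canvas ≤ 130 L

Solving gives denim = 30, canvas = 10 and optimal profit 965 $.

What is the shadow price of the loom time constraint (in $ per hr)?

At the optimum: loom time uses 230 of 230 (binding); dye uses 130 of 130 (binding).
The binding rows give the dual system: 6·y_loom time + 4·y_dye = 27 and 5·y_loom time + 1·y_dye = 15.5.
→ y_loom time = 2.5 and y_dye = 3.
Shadow price of loom time = 2.5.

2.5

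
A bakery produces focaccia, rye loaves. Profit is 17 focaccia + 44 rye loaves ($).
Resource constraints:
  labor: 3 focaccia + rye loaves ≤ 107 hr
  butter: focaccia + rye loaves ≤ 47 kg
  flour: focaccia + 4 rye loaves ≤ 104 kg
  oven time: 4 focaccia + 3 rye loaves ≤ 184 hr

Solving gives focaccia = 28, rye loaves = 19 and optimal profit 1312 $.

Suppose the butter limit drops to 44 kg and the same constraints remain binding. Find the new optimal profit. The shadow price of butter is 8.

1288

Δb = -3, so new z* = 1312 + (8)·(-3) = 1312 − 24 = 1288.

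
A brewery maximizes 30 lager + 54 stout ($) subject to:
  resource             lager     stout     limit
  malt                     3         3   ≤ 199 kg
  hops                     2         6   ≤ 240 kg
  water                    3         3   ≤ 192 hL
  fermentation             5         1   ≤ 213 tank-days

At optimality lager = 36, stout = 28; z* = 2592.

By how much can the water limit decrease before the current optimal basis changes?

Binding constraints: hops, water. The basis is B = [[2,6],[3,3]] with det -12.
Per unit decrease in water, x* moves by d = (-0.5, 0.1667).
The basis stays optimal until lager reaches 0; allowable decrease = 72 hL.

72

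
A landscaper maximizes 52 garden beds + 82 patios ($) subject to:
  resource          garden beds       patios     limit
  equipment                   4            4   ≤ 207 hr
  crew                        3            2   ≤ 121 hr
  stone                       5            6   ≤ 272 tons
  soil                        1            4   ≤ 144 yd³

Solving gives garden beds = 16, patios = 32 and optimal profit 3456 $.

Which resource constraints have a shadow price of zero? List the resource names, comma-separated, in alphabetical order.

crew, equipment

equipment: 192/207 (slack 15)
crew: 112/121 (slack 9)
stone: 272/272 (binding)
soil: 144/144 (binding)
By complementary slackness, a constraint with positive slack has shadow price 0 → crew, equipment.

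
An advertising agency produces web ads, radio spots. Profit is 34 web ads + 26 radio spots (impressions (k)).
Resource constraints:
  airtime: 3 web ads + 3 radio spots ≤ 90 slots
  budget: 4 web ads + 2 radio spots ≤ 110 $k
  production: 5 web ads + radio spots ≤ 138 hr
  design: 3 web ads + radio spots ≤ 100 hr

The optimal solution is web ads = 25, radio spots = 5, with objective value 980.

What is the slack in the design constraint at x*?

20

design used = 3·25 + 1·5 = 80; slack = 100 − 80 = 20.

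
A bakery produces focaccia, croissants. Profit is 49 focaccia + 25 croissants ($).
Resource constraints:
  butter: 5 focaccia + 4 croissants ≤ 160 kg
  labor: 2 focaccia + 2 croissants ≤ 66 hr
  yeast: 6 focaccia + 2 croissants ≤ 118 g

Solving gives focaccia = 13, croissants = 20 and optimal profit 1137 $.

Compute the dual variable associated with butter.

0

At the optimum: butter uses 145 of 160 (slack = 15); labor uses 66 of 66 (binding); yeast uses 118 of 118 (binding).
By complementary slackness, y = 0 for the non-binding constraint.
From A_Bᵀ y = c: 2·y_labor + 6·y_yeast = 49; 2·y_labor + 2·y_yeast = 25.
This yields shadow prices y_labor = 6.5, y_yeast = 6.
Shadow price of butter = 0.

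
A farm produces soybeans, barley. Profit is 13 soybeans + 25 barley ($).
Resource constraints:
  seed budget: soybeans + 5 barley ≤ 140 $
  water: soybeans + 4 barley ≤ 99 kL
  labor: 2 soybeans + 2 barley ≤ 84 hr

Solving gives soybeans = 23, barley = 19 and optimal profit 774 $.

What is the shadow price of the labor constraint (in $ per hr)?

4.5

Binding: water and labor. Non-binding: seed budget (22 unused).
Slack constraints have shadow price 0 (complementary slackness).
From A_Bᵀ y = c: 1·y_water + 2·y_labor = 13; 4·y_water + 2·y_labor = 25.
Solving: y_water = 4, y_labor = 4.5.
Shadow price of labor = 4.5.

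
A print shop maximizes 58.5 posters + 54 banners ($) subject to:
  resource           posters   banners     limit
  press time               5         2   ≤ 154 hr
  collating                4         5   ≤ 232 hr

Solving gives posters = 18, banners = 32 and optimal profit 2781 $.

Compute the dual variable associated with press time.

At the optimum: press time uses 154 of 154 (binding); collating uses 232 of 232 (binding).
From A_Bᵀ y = c: 5·y_press time + 4·y_collating = 58.5; 2·y_press time + 5·y_collating = 54.
This yields shadow prices y_press time = 4.5, y_collating = 9.
Shadow price of press time = 4.5.

4.5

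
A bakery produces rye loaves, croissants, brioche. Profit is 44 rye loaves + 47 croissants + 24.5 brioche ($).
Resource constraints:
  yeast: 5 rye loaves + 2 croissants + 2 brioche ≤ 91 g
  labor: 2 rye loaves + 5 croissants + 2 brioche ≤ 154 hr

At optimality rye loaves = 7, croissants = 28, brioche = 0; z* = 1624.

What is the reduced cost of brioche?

-1.5

Check each constraint at x*: yeast 91/91 (tight); labor 154/154 (tight).
From A_Bᵀ y = c: 5·y_yeast + 2·y_labor = 44; 2·y_yeast + 5·y_labor = 47.
This yields shadow prices y_yeast = 6, y_labor = 7.
Reduced cost of brioche: c₃ − yᵀa₃ = 24.5 − (6·2 + 7·2) = 24.5 − 26 = -1.5.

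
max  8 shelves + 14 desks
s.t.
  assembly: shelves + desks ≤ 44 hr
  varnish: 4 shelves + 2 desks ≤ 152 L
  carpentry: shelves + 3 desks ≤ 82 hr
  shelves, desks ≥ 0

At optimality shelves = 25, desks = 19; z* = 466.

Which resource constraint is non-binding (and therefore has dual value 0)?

assembly: 44/44 (binding)
varnish: 138/152 (slack 14)
carpentry: 82/82 (binding)
By complementary slackness, a constraint with positive slack has shadow price 0 → varnish.

varnish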